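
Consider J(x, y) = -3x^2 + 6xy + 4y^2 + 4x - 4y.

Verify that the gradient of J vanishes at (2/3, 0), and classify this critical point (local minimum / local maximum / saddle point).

saddle point

∇J = (-6x + 6y + 4, 6x + 8y - 4); substituting (2/3, 0) gives ∇J = (0, 0), so (2/3, 0) is indeed a critical point.
The Hessian of J is constant: H = [[-6, 6], [6, 8]].
det(H) = (-6)·8 − 6² = -84.
Since det(H) < 0, H is indefinite and the critical point is a saddle point.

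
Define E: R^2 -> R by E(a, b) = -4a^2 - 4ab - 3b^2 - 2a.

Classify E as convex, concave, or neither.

concave

E is quadratic, so its Hessian is the constant matrix H = [[-8, -4], [-4, -6]].
det(H) = 32, tr(H) = -14.
det(H) > 0 and tr(H) < 0, so H is negative definite everywhere: concave.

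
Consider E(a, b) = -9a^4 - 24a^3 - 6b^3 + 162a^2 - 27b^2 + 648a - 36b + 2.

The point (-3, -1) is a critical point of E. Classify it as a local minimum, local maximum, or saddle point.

The mixed partial ∂²E/∂a∂b is 0, so the Hessian at any point is diag(E_aa, E_bb) = diag(36(-3a^2 - 4a + 9), -18(2b + 3)).
At (-3, -1): H = diag(-216, -18).
Both eigenvalues are negative, so H is negative definite: a local maximum.

local maximum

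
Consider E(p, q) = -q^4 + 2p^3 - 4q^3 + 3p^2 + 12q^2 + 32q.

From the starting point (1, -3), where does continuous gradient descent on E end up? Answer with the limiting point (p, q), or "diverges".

(0, -1)

E is separable, so gradient descent decouples: p follows -∂E/∂p, q follows -∂E/∂q.
∂E/∂p = 6p(p + 1); at p=1 this is 12, so p decreases.
∂E/∂q = -4(q - 2)(q + 1)(q + 4); at q=-3 this is -40, so q increases.
p converges to its nearest critical value 0 (a local min of the p-part); q converges to -1. The iterate converges to (0, -1).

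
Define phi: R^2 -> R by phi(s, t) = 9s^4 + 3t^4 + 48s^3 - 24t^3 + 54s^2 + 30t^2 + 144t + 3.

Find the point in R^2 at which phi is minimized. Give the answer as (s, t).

phi(s,t) separates as P(s) + Q(t) + 3, so its minimum is min P + min Q + 3.
P'(s) = 36s(s + 1)(s + 3) vanishes at s ∈ {-3, -1, 0}; Q'(t) = 12(t - 4)(t - 3)(t + 1) vanishes at t ∈ {-1, 3, 4}.
Local minima of P (where P''>0): P(-3)=-81, P(0)=0. Local minima of Q: Q(-1)=-87, Q(4)=288.
So the global minimum of phi is P(-3) + Q(-1) + 3 = -81 − 87 + 3 = -165, attained at (-3, -1).

(-3, -1)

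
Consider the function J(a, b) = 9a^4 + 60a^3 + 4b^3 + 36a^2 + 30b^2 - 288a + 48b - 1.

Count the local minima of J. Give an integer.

2

J separates as a function of a plus a function of b, so ∇J=0 decouples.
∂J/∂a = 36(a - 1)(a + 2)(a + 4) = 0 at a ∈ {-4, -2, 1}; ∂J/∂b = 12(b + 1)(b + 4) = 0 at b ∈ {-4, -1}.
The Hessian is diagonal: diag(J_aa, J_bb). Second derivatives: J_aa(-4)=360, J_aa(-2)=-216, J_aa(1)=540; J_bb(-4)=-36, J_bb(-1)=36.
Local minima occur where both diagonal entries positive: (-4, -1), (1, -1). Count: 2.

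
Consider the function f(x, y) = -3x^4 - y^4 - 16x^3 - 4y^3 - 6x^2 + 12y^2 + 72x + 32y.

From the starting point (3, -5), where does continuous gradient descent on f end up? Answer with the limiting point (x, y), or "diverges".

f is separable, so gradient descent decouples: x follows -∂f/∂x, y follows -∂f/∂y.
∂f/∂x = -12(x - 1)(x + 2)(x + 3); at x=3 this is -720, so x increases.
∂f/∂y = -4(y - 2)(y + 1)(y + 4); at y=-5 this is 112, so y decreases.
The x-coordinate has no critical point in that direction and runs off to infinity.

diverges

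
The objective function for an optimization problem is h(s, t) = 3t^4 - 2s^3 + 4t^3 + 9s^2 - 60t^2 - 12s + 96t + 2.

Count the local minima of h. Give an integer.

h separates as a function of s plus a function of t, so ∇h=0 decouples.
∂h/∂s = -6(s - 2)(s - 1) = 0 at s ∈ {1, 2}; ∂h/∂t = 12(t - 2)(t - 1)(t + 4) = 0 at t ∈ {-4, 1, 2}.
The Hessian is diagonal: diag(h_ss, h_tt). Second derivatives: h_ss(1)=6, h_ss(2)=-6; h_tt(-4)=360, h_tt(1)=-60, h_tt(2)=72.
Local minima occur where both diagonal entries positive: (1, -4), (1, 2). Count: 2.

2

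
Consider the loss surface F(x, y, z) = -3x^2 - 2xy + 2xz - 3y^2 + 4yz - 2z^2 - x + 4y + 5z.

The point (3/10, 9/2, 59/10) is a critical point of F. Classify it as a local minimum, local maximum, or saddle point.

The Hessian is constant: H = [[-6, -2, 2], [-2, -6, 4], [2, 4, -4]].
Leading principal minors: Δ₁ = -6, Δ₂ = 32, Δ₃ = -40.
The minors alternate sign starting negative (−, +, −), so H is negative definite: a local maximum.

local maximum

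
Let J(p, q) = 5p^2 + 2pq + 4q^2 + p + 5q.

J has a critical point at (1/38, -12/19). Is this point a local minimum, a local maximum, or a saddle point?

The Hessian of J is constant: H = [[10, 2], [2, 8]].
det(H) = 10·8 − 2² = 76.
det(H) > 0 and tr(H) = 18 > 0, so H is positive definite and the point is a local minimum.

local minimum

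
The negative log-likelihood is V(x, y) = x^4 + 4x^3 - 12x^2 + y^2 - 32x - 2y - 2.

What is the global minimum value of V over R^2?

-67

V(x,y) separates as P(x) + Q(y) − 2, so its minimum is min P + min Q − 2.
P'(x) = 4(x - 2)(x + 1)(x + 4) vanishes at x ∈ {-4, -1, 2}; Q'(y) = 2y - 2 vanishes at y ∈ {1}.
Local minima of P (where P''>0): P(-4)=-64, P(2)=-64. Local minima of Q: Q(1)=-1.
So the global minimum of V is P(-4) + Q(1) − 2 = -64 − 1 − 2 = -67, attained at (-4, 1).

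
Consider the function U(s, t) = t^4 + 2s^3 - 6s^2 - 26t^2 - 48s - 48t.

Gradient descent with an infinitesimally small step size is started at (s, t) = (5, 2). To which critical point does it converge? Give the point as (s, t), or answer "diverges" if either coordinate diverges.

(4, 4)

U is separable, so gradient descent decouples: s follows -∂U/∂s, t follows -∂U/∂t.
∂U/∂s = 6(s - 4)(s + 2); at s=5 this is 42, so s decreases.
∂U/∂t = 4(t - 4)(t + 1)(t + 3); at t=2 this is -120, so t increases.
s converges to its nearest critical value 4 (a local min of the s-part); t converges to 4. The iterate converges to (4, 4).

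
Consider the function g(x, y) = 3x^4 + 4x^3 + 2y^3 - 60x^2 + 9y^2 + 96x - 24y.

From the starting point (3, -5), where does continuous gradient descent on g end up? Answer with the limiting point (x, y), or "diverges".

diverges

g is separable, so gradient descent decouples: x follows -∂g/∂x, y follows -∂g/∂y.
∂g/∂x = 12(x - 2)(x - 1)(x + 4); at x=3 this is 168, so x decreases.
∂g/∂y = 6(y - 1)(y + 4); at y=-5 this is 36, so y decreases.
The y-coordinate has no critical point in that direction and runs off to infinity.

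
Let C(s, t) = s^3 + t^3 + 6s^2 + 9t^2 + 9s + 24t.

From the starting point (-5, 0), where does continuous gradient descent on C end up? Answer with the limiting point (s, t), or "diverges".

diverges

C is separable, so gradient descent decouples: s follows -∂C/∂s, t follows -∂C/∂t.
∂C/∂s = 3(s + 1)(s + 3); at s=-5 this is 24, so s decreases.
∂C/∂t = 3(t + 2)(t + 4); at t=0 this is 24, so t decreases.
The s-coordinate has no critical point in that direction and runs off to infinity.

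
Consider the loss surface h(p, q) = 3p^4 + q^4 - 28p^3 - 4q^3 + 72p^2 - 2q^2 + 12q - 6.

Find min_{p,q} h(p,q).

-15

h(p,q) separates as A(p) + B(q) − 6, so its minimum is min A + min B − 6.
A'(p) = 12p(p - 4)(p - 3) vanishes at p ∈ {0, 3, 4}; B'(q) = 4(q - 3)(q - 1)(q + 1) vanishes at q ∈ {-1, 1, 3}.
Local minima of A (where A''>0): A(0)=0, A(4)=128. Local minima of B: B(-1)=-9, B(3)=-9.
So the global minimum of h is A(0) + B(-1) − 6 = 0 − 9 − 6 = -15, attained at (0, -1).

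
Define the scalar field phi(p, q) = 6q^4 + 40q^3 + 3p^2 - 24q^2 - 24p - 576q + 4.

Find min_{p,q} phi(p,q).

phi(p,q) separates as A(p) + B(q) + 4, so its minimum is min A + min B + 4.
A'(p) = 6p - 24 vanishes at p ∈ {4}; B'(q) = 24(q - 2)(q + 3)(q + 4) vanishes at q ∈ {-4, -3, 2}.
Local minima of A (where A''>0): A(4)=-48. Local minima of B: B(-4)=896, B(2)=-832.
So the global minimum of phi is A(4) + B(2) + 4 = -48 − 832 + 4 = -876, attained at (4, 2).

-876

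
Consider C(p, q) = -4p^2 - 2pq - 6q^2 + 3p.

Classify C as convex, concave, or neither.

concave

C is quadratic, so its Hessian is the constant matrix H = [[-8, -2], [-2, -12]].
det(H) = 92, tr(H) = -20.
det(H) > 0 and tr(H) < 0, so H is negative definite everywhere: concave.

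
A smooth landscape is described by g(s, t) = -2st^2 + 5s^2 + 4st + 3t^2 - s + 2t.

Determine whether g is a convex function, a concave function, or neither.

The term -2st^2 is cubic, so the Hessian is not constant.
∂²g/∂t² = -4s + 6, which takes both signs as s varies (negative for sufficiently large s). A diagonal entry of the Hessian changing sign means the Hessian is neither positive- nor negative-semidefinite on all of R^2.

neither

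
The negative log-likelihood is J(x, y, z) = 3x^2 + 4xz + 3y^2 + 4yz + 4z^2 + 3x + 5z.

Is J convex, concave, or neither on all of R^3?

convex

J is quadratic, so its Hessian is the constant matrix H = [[6, 0, 4], [0, 6, 4], [4, 4, 8]].
Leading principal minors: 6, 36, 96.
All positive ⇒ H ≻ 0 ⇒ convex.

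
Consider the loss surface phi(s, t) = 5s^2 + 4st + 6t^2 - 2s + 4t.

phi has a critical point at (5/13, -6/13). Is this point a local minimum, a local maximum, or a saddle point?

The Hessian of phi is constant: H = [[10, 4], [4, 12]].
det(H) = 10·12 − 4² = 104.
det(H) > 0 and tr(H) = 22 > 0, so H is positive definite and the point is a local minimum.

local minimum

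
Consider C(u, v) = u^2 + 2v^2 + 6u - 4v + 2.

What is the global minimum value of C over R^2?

-9

C(u,v) separates as P(u) + Q(v) + 2, so its minimum is min P + min Q + 2.
P'(u) = 2u + 6 vanishes at u ∈ {-3}; Q'(v) = 4v - 4 vanishes at v ∈ {1}.
Local minima of P (where P''>0): P(-3)=-9. Local minima of Q: Q(1)=-2.
So the global minimum of C is P(-3) + Q(1) + 2 = -9 − 2 + 2 = -9, attained at (-3, 1).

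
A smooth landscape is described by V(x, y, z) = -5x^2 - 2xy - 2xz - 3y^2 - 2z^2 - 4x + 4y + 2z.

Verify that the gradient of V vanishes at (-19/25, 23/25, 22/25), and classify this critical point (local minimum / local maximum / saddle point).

local maximum

∇V = (-10x - 2y - 2z - 4, -2x - 6y + 4, -2x - 4z + 2); substituting (-19/25, 23/25, 22/25) gives ∇V = (0, 0, 0), so (-19/25, 23/25, 22/25) is indeed a critical point.
The Hessian is constant: H = [[-10, -2, -2], [-2, -6, 0], [-2, 0, -4]].
Leading principal minors: Δ₁ = -10, Δ₂ = 56, Δ₃ = -200.
The minors alternate sign starting negative (−, +, −), so H is negative definite: a local maximum.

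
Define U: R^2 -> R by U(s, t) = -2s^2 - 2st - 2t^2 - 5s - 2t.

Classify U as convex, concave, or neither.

U is quadratic, so its Hessian is the constant matrix H = [[-4, -2], [-2, -4]].
det(H) = 12, tr(H) = -8.
det(H) > 0 and tr(H) < 0, so H is negative definite everywhere: concave.

concave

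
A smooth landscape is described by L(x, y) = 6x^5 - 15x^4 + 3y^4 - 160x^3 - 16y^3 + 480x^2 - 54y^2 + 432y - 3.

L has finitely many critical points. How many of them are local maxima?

2

L separates as a function of x plus a function of y, so ∇L=0 decouples.
∂L/∂x = 30x(x - 4)(x - 2)(x + 4) = 0 at x ∈ {-4, 0, 2, 4}; ∂L/∂y = 12(y - 4)(y - 3)(y + 3) = 0 at y ∈ {-3, 3, 4}.
The Hessian is diagonal: diag(L_xx, L_yy). Second derivatives: L_xx(-4)=-5760, L_xx(0)=960, L_xx(2)=-720, L_xx(4)=1920; L_yy(-3)=504, L_yy(3)=-72, L_yy(4)=84.
Local maxima occur where both diagonal entries negative: (-4, 3), (2, 3). Count: 2.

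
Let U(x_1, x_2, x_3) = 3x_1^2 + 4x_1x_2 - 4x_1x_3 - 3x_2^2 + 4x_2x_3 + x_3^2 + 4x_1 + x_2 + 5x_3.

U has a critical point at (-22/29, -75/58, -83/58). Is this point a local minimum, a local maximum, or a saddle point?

The Hessian is constant: H = [[6, 4, -4], [4, -6, 4], [-4, 4, 2]].
Leading principal minors: Δ₁ = 6, Δ₂ = -52, Δ₃ = -232.
The minors fit neither the all-positive nor the alternating-sign pattern, so H is indefinite: a saddle point.

saddle point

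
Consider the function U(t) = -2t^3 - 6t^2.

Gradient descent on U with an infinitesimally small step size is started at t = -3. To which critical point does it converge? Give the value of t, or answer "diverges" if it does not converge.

U'(t) = -6t(t + 2), so U'(-3) = -18.
Gradient descent moves in the -U' direction, i.e. t is increasing.
The nearest critical point in that direction is t = -2, where U'' = 12 > 0 (a local minimum). The iterate converges there.

-2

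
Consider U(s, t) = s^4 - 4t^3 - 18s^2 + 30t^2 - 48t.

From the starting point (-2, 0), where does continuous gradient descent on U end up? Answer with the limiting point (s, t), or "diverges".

(-3, 1)

U is separable, so gradient descent decouples: s follows -∂U/∂s, t follows -∂U/∂t.
∂U/∂s = 4s(s - 3)(s + 3); at s=-2 this is 40, so s decreases.
∂U/∂t = -12(t - 4)(t - 1); at t=0 this is -48, so t increases.
s converges to its nearest critical value -3 (a local min of the s-part); t converges to 1. The iterate converges to (-3, 1).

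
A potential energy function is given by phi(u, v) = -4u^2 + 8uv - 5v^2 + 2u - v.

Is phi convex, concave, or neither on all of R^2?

concave

phi is quadratic, so its Hessian is the constant matrix H = [[-8, 8], [8, -10]].
det(H) = 16, tr(H) = -18.
det(H) > 0 and tr(H) < 0, so H is negative definite everywhere: concave.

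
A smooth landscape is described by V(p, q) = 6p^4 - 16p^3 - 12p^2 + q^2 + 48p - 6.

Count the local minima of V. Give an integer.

V separates as a function of p plus a function of q, so ∇V=0 decouples.
∂V/∂p = 24(p - 2)(p - 1)(p + 1) = 0 at p ∈ {-1, 1, 2}; ∂V/∂q = 2q = 0 at q ∈ {0}.
The Hessian is diagonal: diag(V_pp, V_qq). Second derivatives: V_pp(-1)=144, V_pp(1)=-48, V_pp(2)=72; V_qq(0)=2.
Local minima occur where both diagonal entries positive: (-1, 0), (2, 0). Count: 2.

2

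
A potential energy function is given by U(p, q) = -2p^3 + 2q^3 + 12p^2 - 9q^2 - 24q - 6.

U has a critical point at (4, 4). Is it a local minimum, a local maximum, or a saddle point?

The mixed partial ∂²U/∂p∂q is 0, so the Hessian at any point is diag(U_pp, U_qq) = diag(12(-p + 2), 6(2q - 3)).
At (4, 4): H = diag(-24, 30).
The eigenvalues have opposite signs, so H is indefinite: a saddle point.

saddle point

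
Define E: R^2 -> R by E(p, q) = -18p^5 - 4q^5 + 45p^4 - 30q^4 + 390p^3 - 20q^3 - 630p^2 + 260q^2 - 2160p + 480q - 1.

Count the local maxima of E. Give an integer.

E separates as a function of p plus a function of q, so ∇E=0 decouples.
∂E/∂p = -90(p - 4)(p - 2)(p + 1)(p + 3) = 0 at p ∈ {-3, -1, 2, 4}; ∂E/∂q = -20(q - 2)(q + 1)(q + 3)(q + 4) = 0 at q ∈ {-4, -3, -1, 2}.
The Hessian is diagonal: diag(E_pp, E_qq). Second derivatives: E_pp(-3)=6300, E_pp(-1)=-2700, E_pp(2)=2700, E_pp(4)=-6300; E_qq(-4)=360, E_qq(-3)=-200, E_qq(-1)=360, E_qq(2)=-1800.
Local maxima occur where both diagonal entries negative: (-1, -3), (-1, 2), (4, -3), (4, 2). Count: 4.

4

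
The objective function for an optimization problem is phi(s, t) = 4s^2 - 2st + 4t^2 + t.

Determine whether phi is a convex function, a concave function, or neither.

convex

phi is quadratic, so its Hessian is the constant matrix H = [[8, -2], [-2, 8]].
det(H) = 60, tr(H) = 16.
det(H) > 0 and tr(H) > 0, so H is positive definite everywhere: convex.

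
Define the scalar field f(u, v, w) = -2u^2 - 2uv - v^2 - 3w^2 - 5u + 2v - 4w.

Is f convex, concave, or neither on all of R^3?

concave

f is quadratic, so its Hessian is the constant matrix H = [[-4, -2, 0], [-2, -2, 0], [0, 0, -6]].
Leading principal minors: -4, 4, -24.
Signs alternate −, +, − ⇒ H ≺ 0 ⇒ concave.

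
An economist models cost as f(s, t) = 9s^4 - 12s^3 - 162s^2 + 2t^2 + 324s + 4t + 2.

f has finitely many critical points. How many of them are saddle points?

f separates as a function of s plus a function of t, so ∇f=0 decouples.
∂f/∂s = 36(s - 3)(s - 1)(s + 3) = 0 at s ∈ {-3, 1, 3}; ∂f/∂t = 4(t + 1) = 0 at t ∈ {-1}.
The Hessian is diagonal: diag(f_ss, f_tt). Second derivatives: f_ss(-3)=864, f_ss(1)=-288, f_ss(3)=432; f_tt(-1)=4.
Saddle points occur where the two diagonal entries have opposite signs: (1, -1). Count: 1.

1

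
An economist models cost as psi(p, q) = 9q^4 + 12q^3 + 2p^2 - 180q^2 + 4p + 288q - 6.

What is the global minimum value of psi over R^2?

-2504

psi(p,q) separates as A(p) + B(q) − 6, so its minimum is min A + min B − 6.
A'(p) = 4p + 4 vanishes at p ∈ {-1}; B'(q) = 36(q - 2)(q - 1)(q + 4) vanishes at q ∈ {-4, 1, 2}.
Local minima of A (where A''>0): A(-1)=-2. Local minima of B: B(-4)=-2496, B(2)=96.
So the global minimum of psi is A(-1) + B(-4) − 6 = -2 − 2496 − 6 = -2504, attained at (-1, -4).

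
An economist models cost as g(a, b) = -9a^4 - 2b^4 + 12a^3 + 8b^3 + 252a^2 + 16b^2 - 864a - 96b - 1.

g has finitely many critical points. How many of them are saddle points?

g separates as a function of a plus a function of b, so ∇g=0 decouples.
∂g/∂a = -36(a - 3)(a - 2)(a + 4) = 0 at a ∈ {-4, 2, 3}; ∂g/∂b = -8(b - 3)(b - 2)(b + 2) = 0 at b ∈ {-2, 2, 3}.
The Hessian is diagonal: diag(g_aa, g_bb). Second derivatives: g_aa(-4)=-1512, g_aa(2)=216, g_aa(3)=-252; g_bb(-2)=-160, g_bb(2)=32, g_bb(3)=-40.
Saddle points occur where the two diagonal entries have opposite signs: (-4, 2), (2, -2), (2, 3), (3, 2). Count: 4.

4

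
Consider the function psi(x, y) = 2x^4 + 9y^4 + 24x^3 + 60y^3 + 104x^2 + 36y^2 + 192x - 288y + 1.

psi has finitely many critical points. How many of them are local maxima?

psi separates as a function of x plus a function of y, so ∇psi=0 decouples.
∂psi/∂x = 8(x + 2)(x + 3)(x + 4) = 0 at x ∈ {-4, -3, -2}; ∂psi/∂y = 36(y - 1)(y + 2)(y + 4) = 0 at y ∈ {-4, -2, 1}.
The Hessian is diagonal: diag(psi_xx, psi_yy). Second derivatives: psi_xx(-4)=16, psi_xx(-3)=-8, psi_xx(-2)=16; psi_yy(-4)=360, psi_yy(-2)=-216, psi_yy(1)=540.
Local maxima occur where both diagonal entries negative: (-3, -2). Count: 1.

1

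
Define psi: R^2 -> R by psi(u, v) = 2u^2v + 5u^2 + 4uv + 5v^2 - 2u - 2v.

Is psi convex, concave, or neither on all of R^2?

The term 2u^2v is cubic, so the Hessian is not constant.
∂²psi/∂u² = 4v + 10, which takes both signs as v varies (negative for sufficiently negative v). A diagonal entry of the Hessian changing sign means the Hessian is neither positive- nor negative-semidefinite on all of R^2.

neither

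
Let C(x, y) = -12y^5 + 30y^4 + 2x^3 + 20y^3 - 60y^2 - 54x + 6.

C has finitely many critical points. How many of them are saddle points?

C separates as a function of x plus a function of y, so ∇C=0 decouples.
∂C/∂x = 6(x - 3)(x + 3) = 0 at x ∈ {-3, 3}; ∂C/∂y = -60y(y - 2)(y - 1)(y + 1) = 0 at y ∈ {-1, 0, 1, 2}.
The Hessian is diagonal: diag(C_xx, C_yy). Second derivatives: C_xx(-3)=-36, C_xx(3)=36; C_yy(-1)=360, C_yy(0)=-120, C_yy(1)=120, C_yy(2)=-360.
Saddle points occur where the two diagonal entries have opposite signs: (-3, -1), (-3, 1), (3, 0), (3, 2). Count: 4.

4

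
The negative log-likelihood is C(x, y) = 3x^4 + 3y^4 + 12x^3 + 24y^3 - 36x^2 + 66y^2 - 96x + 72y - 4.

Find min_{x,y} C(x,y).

-223

C(x,y) separates as P(x) + Q(y) − 4, so its minimum is min P + min Q − 4.
P'(x) = 12(x - 2)(x + 1)(x + 4) vanishes at x ∈ {-4, -1, 2}; Q'(y) = 12(y + 1)(y + 2)(y + 3) vanishes at y ∈ {-3, -2, -1}.
Local minima of P (where P''>0): P(-4)=-192, P(2)=-192. Local minima of Q: Q(-3)=-27, Q(-1)=-27.
So the global minimum of C is P(-4) + Q(-3) − 4 = -192 − 27 − 4 = -223, attained at (-4, -3).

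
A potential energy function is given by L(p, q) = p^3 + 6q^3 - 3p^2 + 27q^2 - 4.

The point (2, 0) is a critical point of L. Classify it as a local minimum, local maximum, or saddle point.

The mixed partial ∂²L/∂p∂q is 0, so the Hessian at any point is diag(L_pp, L_qq) = diag(6(p - 1), 18(2q + 3)).
At (2, 0): H = diag(6, 54).
Both eigenvalues are positive, so H is positive definite: a local minimum.

local minimum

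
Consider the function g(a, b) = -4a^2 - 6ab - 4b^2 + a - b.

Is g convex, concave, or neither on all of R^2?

g is quadratic, so its Hessian is the constant matrix H = [[-8, -6], [-6, -8]].
det(H) = 28, tr(H) = -16.
det(H) > 0 and tr(H) < 0, so H is negative definite everywhere: concave.

concave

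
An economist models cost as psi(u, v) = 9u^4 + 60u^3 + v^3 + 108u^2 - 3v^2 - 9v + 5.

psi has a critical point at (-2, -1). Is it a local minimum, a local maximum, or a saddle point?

local maximum

The mixed partial ∂²psi/∂u∂v is 0, so the Hessian at any point is diag(psi_uu, psi_vv) = diag(36(3u^2 + 10u + 6), 6(v - 1)).
At (-2, -1): H = diag(-72, -12).
Both eigenvalues are negative, so H is negative definite: a local maximum.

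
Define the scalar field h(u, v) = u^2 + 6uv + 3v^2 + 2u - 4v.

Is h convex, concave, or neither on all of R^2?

h is quadratic, so its Hessian is the constant matrix H = [[2, 6], [6, 6]].
det(H) = -24, tr(H) = 8.
det(H) < 0, so H is indefinite: neither convex nor concave.

neither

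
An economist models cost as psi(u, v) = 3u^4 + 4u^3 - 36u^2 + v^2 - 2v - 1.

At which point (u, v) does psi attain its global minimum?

(-3, 1)

psi(u,v) separates as P(u) + Q(v) − 1, so its minimum is min P + min Q − 1.
P'(u) = 12u(u - 2)(u + 3) vanishes at u ∈ {-3, 0, 2}; Q'(v) = 2v - 2 vanishes at v ∈ {1}.
Local minima of P (where P''>0): P(-3)=-189, P(2)=-64. Local minima of Q: Q(1)=-1.
So the global minimum of psi is P(-3) + Q(1) − 1 = -189 − 1 − 1 = -191, attained at (-3, 1).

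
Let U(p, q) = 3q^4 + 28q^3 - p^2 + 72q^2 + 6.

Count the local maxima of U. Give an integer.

U separates as a function of p plus a function of q, so ∇U=0 decouples.
∂U/∂p = -2p = 0 at p ∈ {0}; ∂U/∂q = 12q(q + 3)(q + 4) = 0 at q ∈ {-4, -3, 0}.
The Hessian is diagonal: diag(U_pp, U_qq). Second derivatives: U_pp(0)=-2; U_qq(-4)=48, U_qq(-3)=-36, U_qq(0)=144.
Local maxima occur where both diagonal entries negative: (0, -3). Count: 1.

1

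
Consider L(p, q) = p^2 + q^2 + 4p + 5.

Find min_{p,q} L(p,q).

L(p,q) separates as A(p) + B(q) + 5, so its minimum is min A + min B + 5.
A'(p) = 2p + 4 vanishes at p ∈ {-2}; B'(q) = 2q vanishes at q ∈ {0}.
Local minima of A (where A''>0): A(-2)=-4. Local minima of B: B(0)=0.
So the global minimum of L is A(-2) + B(0) + 5 = -4 + 0 + 5 = 1, attained at (-2, 0).

1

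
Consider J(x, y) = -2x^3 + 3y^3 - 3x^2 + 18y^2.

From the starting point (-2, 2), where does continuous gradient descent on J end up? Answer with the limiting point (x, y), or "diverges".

J is separable, so gradient descent decouples: x follows -∂J/∂x, y follows -∂J/∂y.
∂J/∂x = -6x(x + 1); at x=-2 this is -12, so x increases.
∂J/∂y = 9y(y + 4); at y=2 this is 108, so y decreases.
x converges to its nearest critical value -1 (a local min of the x-part); y converges to 0. The iterate converges to (-1, 0).

(-1, 0)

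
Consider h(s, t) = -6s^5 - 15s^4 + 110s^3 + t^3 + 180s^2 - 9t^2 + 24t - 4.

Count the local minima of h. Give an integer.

2

h separates as a function of s plus a function of t, so ∇h=0 decouples.
∂h/∂s = -30s(s - 3)(s + 1)(s + 4) = 0 at s ∈ {-4, -1, 0, 3}; ∂h/∂t = 3(t - 4)(t - 2) = 0 at t ∈ {2, 4}.
The Hessian is diagonal: diag(h_ss, h_tt). Second derivatives: h_ss(-4)=2520, h_ss(-1)=-360, h_ss(0)=360, h_ss(3)=-2520; h_tt(2)=-6, h_tt(4)=6.
Local minima occur where both diagonal entries positive: (-4, 4), (0, 4). Count: 2.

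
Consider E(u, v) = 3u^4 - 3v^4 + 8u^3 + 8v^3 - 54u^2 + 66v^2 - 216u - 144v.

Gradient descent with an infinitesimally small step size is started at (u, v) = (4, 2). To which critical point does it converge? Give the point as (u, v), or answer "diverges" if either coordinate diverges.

E is separable, so gradient descent decouples: u follows -∂E/∂u, v follows -∂E/∂v.
∂E/∂u = 12(u - 3)(u + 2)(u + 3); at u=4 this is 504, so u decreases.
∂E/∂v = -12(v - 4)(v - 1)(v + 3); at v=2 this is 120, so v decreases.
u converges to its nearest critical value 3 (a local min of the u-part); v converges to 1. The iterate converges to (3, 1).

(3, 1)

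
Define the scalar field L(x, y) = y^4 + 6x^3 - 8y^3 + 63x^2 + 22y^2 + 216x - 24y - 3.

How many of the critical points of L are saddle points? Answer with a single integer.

3

L separates as a function of x plus a function of y, so ∇L=0 decouples.
∂L/∂x = 18(x + 3)(x + 4) = 0 at x ∈ {-4, -3}; ∂L/∂y = 4(y - 3)(y - 2)(y - 1) = 0 at y ∈ {1, 2, 3}.
The Hessian is diagonal: diag(L_xx, L_yy). Second derivatives: L_xx(-4)=-18, L_xx(-3)=18; L_yy(1)=8, L_yy(2)=-4, L_yy(3)=8.
Saddle points occur where the two diagonal entries have opposite signs: (-4, 1), (-4, 3), (-3, 2). Count: 3.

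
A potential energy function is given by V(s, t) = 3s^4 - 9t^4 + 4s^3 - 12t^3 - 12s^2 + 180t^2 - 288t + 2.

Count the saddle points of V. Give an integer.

5

V separates as a function of s plus a function of t, so ∇V=0 decouples.
∂V/∂s = 12s(s - 1)(s + 2) = 0 at s ∈ {-2, 0, 1}; ∂V/∂t = -36(t - 2)(t - 1)(t + 4) = 0 at t ∈ {-4, 1, 2}.
The Hessian is diagonal: diag(V_ss, V_tt). Second derivatives: V_ss(-2)=72, V_ss(0)=-24, V_ss(1)=36; V_tt(-4)=-1080, V_tt(1)=180, V_tt(2)=-216.
Saddle points occur where the two diagonal entries have opposite signs: (-2, -4), (-2, 2), (0, 1), (1, -4), (1, 2). Count: 5.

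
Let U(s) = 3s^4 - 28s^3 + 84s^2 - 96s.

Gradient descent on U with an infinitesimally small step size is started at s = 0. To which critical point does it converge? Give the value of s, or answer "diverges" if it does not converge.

U'(s) = 12(s - 4)(s - 2)(s - 1), so U'(0) = -96.
Gradient descent moves in the -U' direction, i.e. s is increasing.
The nearest critical point in that direction is s = 1, where U'' = 36 > 0 (a local minimum). The iterate converges there.

1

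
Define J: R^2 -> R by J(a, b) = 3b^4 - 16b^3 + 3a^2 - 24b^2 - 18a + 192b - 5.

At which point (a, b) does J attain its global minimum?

(3, -2)

J(a,b) separates as P(a) + Q(b) − 5, so its minimum is min P + min Q − 5.
P'(a) = 6a - 18 vanishes at a ∈ {3}; Q'(b) = 12(b - 4)(b - 2)(b + 2) vanishes at b ∈ {-2, 2, 4}.
Local minima of P (where P''>0): P(3)=-27. Local minima of Q: Q(-2)=-304, Q(4)=128.
So the global minimum of J is P(3) + Q(-2) − 5 = -27 − 304 − 5 = -336, attained at (3, -2).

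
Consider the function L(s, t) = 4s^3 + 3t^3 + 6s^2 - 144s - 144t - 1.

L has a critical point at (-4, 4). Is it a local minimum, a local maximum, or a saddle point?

saddle point

The mixed partial ∂²L/∂s∂t is 0, so the Hessian at any point is diag(L_ss, L_tt) = diag(12(2s + 1), 18t).
At (-4, 4): H = diag(-84, 72).
The eigenvalues have opposite signs, so H is indefinite: a saddle point.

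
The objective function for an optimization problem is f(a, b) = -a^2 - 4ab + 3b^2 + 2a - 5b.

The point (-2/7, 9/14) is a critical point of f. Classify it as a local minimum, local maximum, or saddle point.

The Hessian of f is constant: H = [[-2, -4], [-4, 6]].
det(H) = (-2)·6 − (-4)² = -28.
Since det(H) < 0, H is indefinite and the critical point is a saddle point.

saddle point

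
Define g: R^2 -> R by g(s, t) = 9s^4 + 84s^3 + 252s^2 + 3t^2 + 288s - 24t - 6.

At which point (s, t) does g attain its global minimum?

(-4, 4)

g(s,t) separates as P(s) + Q(t) − 6, so its minimum is min P + min Q − 6.
P'(s) = 36(s + 1)(s + 2)(s + 4) vanishes at s ∈ {-4, -2, -1}; Q'(t) = 6(t - 4) vanishes at t ∈ {4}.
Local minima of P (where P''>0): P(-4)=-192, P(-1)=-111. Local minima of Q: Q(4)=-48.
So the global minimum of g is P(-4) + Q(4) − 6 = -192 − 48 − 6 = -246, attained at (-4, 4).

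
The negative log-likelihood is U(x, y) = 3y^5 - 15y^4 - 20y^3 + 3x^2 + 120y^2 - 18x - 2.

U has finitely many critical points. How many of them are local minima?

U separates as a function of x plus a function of y, so ∇U=0 decouples.
∂U/∂x = 6(x - 3) = 0 at x ∈ {3}; ∂U/∂y = 15y(y - 4)(y - 2)(y + 2) = 0 at y ∈ {-2, 0, 2, 4}.
The Hessian is diagonal: diag(U_xx, U_yy). Second derivatives: U_xx(3)=6; U_yy(-2)=-720, U_yy(0)=240, U_yy(2)=-240, U_yy(4)=720.
Local minima occur where both diagonal entries positive: (3, 0), (3, 4). Count: 2.

2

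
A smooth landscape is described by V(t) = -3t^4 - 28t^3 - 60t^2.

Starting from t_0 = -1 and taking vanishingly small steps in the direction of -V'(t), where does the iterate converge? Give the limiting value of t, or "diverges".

V'(t) = -12t(t + 2)(t + 5), so V'(-1) = 48.
Gradient descent moves in the -V' direction, i.e. t is decreasing.
The nearest critical point in that direction is t = -2, where V'' = 72 > 0 (a local minimum). The iterate converges there.

-2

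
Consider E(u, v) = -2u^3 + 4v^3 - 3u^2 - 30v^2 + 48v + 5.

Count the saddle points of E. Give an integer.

E separates as a function of u plus a function of v, so ∇E=0 decouples.
∂E/∂u = -6u(u + 1) = 0 at u ∈ {-1, 0}; ∂E/∂v = 12(v - 4)(v - 1) = 0 at v ∈ {1, 4}.
The Hessian is diagonal: diag(E_uu, E_vv). Second derivatives: E_uu(-1)=6, E_uu(0)=-6; E_vv(1)=-36, E_vv(4)=36.
Saddle points occur where the two diagonal entries have opposite signs: (-1, 1), (0, 4). Count: 2.

2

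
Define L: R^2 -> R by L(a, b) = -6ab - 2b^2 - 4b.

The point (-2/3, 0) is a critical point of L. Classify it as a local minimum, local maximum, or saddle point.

saddle point

The Hessian of L is constant: H = [[0, -6], [-6, -4]].
det(H) = 0·(-4) − (-6)² = -36.
Since det(H) < 0, H is indefinite and the critical point is a saddle point.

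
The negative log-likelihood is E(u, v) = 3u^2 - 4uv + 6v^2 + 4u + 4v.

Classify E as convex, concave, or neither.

convex

E is quadratic, so its Hessian is the constant matrix H = [[6, -4], [-4, 12]].
det(H) = 56, tr(H) = 18.
det(H) > 0 and tr(H) > 0, so H is positive definite everywhere: convex.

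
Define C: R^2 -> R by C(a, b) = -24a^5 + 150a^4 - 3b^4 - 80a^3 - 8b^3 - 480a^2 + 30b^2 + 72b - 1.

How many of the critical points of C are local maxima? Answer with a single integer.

C separates as a function of a plus a function of b, so ∇C=0 decouples.
∂C/∂a = -120a(a - 4)(a - 2)(a + 1) = 0 at a ∈ {-1, 0, 2, 4}; ∂C/∂b = -12(b - 2)(b + 1)(b + 3) = 0 at b ∈ {-3, -1, 2}.
The Hessian is diagonal: diag(C_aa, C_bb). Second derivatives: C_aa(-1)=1800, C_aa(0)=-960, C_aa(2)=1440, C_aa(4)=-4800; C_bb(-3)=-120, C_bb(-1)=72, C_bb(2)=-180.
Local maxima occur where both diagonal entries negative: (0, -3), (0, 2), (4, -3), (4, 2). Count: 4.

4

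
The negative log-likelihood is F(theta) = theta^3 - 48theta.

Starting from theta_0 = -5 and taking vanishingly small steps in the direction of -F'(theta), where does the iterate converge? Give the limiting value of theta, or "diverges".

F'(theta) = 3(theta - 4)(theta + 4), so F'(-5) = 27.
Gradient descent moves in the -F' direction, i.e. theta is decreasing.
There is no critical point below theta=-5, and F' keeps the same sign, so the iterate runs off to −∞.

diverges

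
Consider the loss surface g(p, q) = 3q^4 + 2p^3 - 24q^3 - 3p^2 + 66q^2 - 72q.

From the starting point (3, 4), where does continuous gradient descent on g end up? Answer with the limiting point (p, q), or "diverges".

g is separable, so gradient descent decouples: p follows -∂g/∂p, q follows -∂g/∂q.
∂g/∂p = 6p(p - 1); at p=3 this is 36, so p decreases.
∂g/∂q = 12(q - 3)(q - 2)(q - 1); at q=4 this is 72, so q decreases.
p converges to its nearest critical value 1 (a local min of the p-part); q converges to 3. The iterate converges to (1, 3).

(1, 3)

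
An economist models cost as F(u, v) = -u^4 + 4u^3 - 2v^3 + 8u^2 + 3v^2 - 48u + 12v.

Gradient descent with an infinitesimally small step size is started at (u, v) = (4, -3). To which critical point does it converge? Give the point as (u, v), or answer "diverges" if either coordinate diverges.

diverges

F is separable, so gradient descent decouples: u follows -∂F/∂u, v follows -∂F/∂v.
∂F/∂u = -4(u - 3)(u - 2)(u + 2); at u=4 this is -48, so u increases.
∂F/∂v = -6(v - 2)(v + 1); at v=-3 this is -60, so v increases.
The u-coordinate has no critical point in that direction and runs off to infinity.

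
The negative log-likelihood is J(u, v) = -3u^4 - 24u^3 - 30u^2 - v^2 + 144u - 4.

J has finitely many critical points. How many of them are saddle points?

1

J separates as a function of u plus a function of v, so ∇J=0 decouples.
∂J/∂u = -12(u - 1)(u + 3)(u + 4) = 0 at u ∈ {-4, -3, 1}; ∂J/∂v = -2v = 0 at v ∈ {0}.
The Hessian is diagonal: diag(J_uu, J_vv). Second derivatives: J_uu(-4)=-60, J_uu(-3)=48, J_uu(1)=-240; J_vv(0)=-2.
Saddle points occur where the two diagonal entries have opposite signs: (-3, 0). Count: 1.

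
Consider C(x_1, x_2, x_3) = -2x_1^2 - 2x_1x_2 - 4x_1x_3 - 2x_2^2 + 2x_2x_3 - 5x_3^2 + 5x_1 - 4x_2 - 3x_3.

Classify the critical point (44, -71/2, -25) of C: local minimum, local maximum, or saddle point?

The Hessian is constant: H = [[-4, -2, -4], [-2, -4, 2], [-4, 2, -10]].
Leading principal minors: Δ₁ = -4, Δ₂ = 12, Δ₃ = -8.
The minors alternate sign starting negative (−, +, −), so H is negative definite: a local maximum.

local maximum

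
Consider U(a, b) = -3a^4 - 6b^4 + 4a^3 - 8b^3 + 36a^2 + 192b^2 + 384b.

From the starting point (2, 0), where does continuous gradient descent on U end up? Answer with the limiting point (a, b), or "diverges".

(0, -1)

U is separable, so gradient descent decouples: a follows -∂U/∂a, b follows -∂U/∂b.
∂U/∂a = -12a(a - 3)(a + 2); at a=2 this is 96, so a decreases.
∂U/∂b = -24(b - 4)(b + 1)(b + 4); at b=0 this is 384, so b decreases.
a converges to its nearest critical value 0 (a local min of the a-part); b converges to -1. The iterate converges to (0, -1).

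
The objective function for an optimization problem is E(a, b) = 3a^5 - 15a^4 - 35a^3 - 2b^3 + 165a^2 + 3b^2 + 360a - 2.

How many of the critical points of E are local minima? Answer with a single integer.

E separates as a function of a plus a function of b, so ∇E=0 decouples.
∂E/∂a = 15(a - 4)(a - 3)(a + 1)(a + 2) = 0 at a ∈ {-2, -1, 3, 4}; ∂E/∂b = -6b(b - 1) = 0 at b ∈ {0, 1}.
The Hessian is diagonal: diag(E_aa, E_bb). Second derivatives: E_aa(-2)=-450, E_aa(-1)=300, E_aa(3)=-300, E_aa(4)=450; E_bb(0)=6, E_bb(1)=-6.
Local minima occur where both diagonal entries positive: (-1, 0), (4, 0). Count: 2.

2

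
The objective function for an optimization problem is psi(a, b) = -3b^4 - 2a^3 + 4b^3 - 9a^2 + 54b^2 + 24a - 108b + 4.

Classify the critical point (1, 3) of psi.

local maximum

The mixed partial ∂²psi/∂a∂b is 0, so the Hessian at any point is diag(psi_aa, psi_bb) = diag(-6(2a + 3), 12(-3b^2 + 2b + 9)).
At (1, 3): H = diag(-30, -144).
Both eigenvalues are negative, so H is negative definite: a local maximum.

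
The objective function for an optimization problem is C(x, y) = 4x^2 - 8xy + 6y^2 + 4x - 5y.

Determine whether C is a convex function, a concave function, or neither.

convex

C is quadratic, so its Hessian is the constant matrix H = [[8, -8], [-8, 12]].
det(H) = 32, tr(H) = 20.
det(H) > 0 and tr(H) > 0, so H is positive definite everywhere: convex.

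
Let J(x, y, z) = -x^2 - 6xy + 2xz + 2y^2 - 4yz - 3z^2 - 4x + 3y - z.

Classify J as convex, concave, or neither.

neither

J is quadratic, so its Hessian is the constant matrix H = [[-2, -6, 2], [-6, 4, -4], [2, -4, -6]].
Leading principal minors: -2, -44, 376.
Neither pattern holds ⇒ H is indefinite ⇒ neither convex nor concave.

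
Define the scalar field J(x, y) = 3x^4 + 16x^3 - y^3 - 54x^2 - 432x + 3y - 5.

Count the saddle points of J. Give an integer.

J separates as a function of x plus a function of y, so ∇J=0 decouples.
∂J/∂x = 12(x - 3)(x + 3)(x + 4) = 0 at x ∈ {-4, -3, 3}; ∂J/∂y = -3(y - 1)(y + 1) = 0 at y ∈ {-1, 1}.
The Hessian is diagonal: diag(J_xx, J_yy). Second derivatives: J_xx(-4)=84, J_xx(-3)=-72, J_xx(3)=504; J_yy(-1)=6, J_yy(1)=-6.
Saddle points occur where the two diagonal entries have opposite signs: (-4, 1), (-3, -1), (3, 1). Count: 3.

3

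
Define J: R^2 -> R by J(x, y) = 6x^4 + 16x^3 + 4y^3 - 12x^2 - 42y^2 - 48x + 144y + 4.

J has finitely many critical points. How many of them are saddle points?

J separates as a function of x plus a function of y, so ∇J=0 decouples.
∂J/∂x = 24(x - 1)(x + 1)(x + 2) = 0 at x ∈ {-2, -1, 1}; ∂J/∂y = 12(y - 4)(y - 3) = 0 at y ∈ {3, 4}.
The Hessian is diagonal: diag(J_xx, J_yy). Second derivatives: J_xx(-2)=72, J_xx(-1)=-48, J_xx(1)=144; J_yy(3)=-12, J_yy(4)=12.
Saddle points occur where the two diagonal entries have opposite signs: (-2, 3), (-1, 4), (1, 3). Count: 3.

3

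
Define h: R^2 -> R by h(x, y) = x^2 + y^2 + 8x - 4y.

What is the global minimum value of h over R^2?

h(x,y) separates as P(x) + Q(y), so its minimum is min P + min Q.
P'(x) = 2x + 8 vanishes at x ∈ {-4}; Q'(y) = 2y - 4 vanishes at y ∈ {2}.
Local minima of P (where P''>0): P(-4)=-16. Local minima of Q: Q(2)=-4.
So the global minimum of h is P(-4) + Q(2) = -16 − 4 = -20, attained at (-4, 2).

-20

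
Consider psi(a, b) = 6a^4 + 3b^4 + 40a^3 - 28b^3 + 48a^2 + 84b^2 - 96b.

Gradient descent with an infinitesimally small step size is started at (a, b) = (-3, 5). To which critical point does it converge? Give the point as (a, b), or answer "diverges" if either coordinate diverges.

(-4, 4)

psi is separable, so gradient descent decouples: a follows -∂psi/∂a, b follows -∂psi/∂b.
∂psi/∂a = 24a(a + 1)(a + 4); at a=-3 this is 144, so a decreases.
∂psi/∂b = 12(b - 4)(b - 2)(b - 1); at b=5 this is 144, so b decreases.
a converges to its nearest critical value -4 (a local min of the a-part); b converges to 4. The iterate converges to (-4, 4).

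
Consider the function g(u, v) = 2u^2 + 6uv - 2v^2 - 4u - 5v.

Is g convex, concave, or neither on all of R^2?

g is quadratic, so its Hessian is the constant matrix H = [[4, 6], [6, -4]].
det(H) = -52, tr(H) = 0.
det(H) < 0, so H is indefinite: neither convex nor concave.

neither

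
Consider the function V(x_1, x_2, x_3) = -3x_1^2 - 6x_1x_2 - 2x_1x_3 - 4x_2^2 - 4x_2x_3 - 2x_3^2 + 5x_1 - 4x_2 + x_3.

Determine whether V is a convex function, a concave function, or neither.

V is quadratic, so its Hessian is the constant matrix H = [[-6, -6, -2], [-6, -8, -4], [-2, -4, -4]].
Leading principal minors: -6, 12, -16.
Signs alternate −, +, − ⇒ H ≺ 0 ⇒ concave.

concave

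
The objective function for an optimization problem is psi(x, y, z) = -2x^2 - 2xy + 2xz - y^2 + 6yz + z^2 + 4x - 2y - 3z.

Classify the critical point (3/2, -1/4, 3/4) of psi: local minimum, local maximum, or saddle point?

The Hessian is constant: H = [[-4, -2, 2], [-2, -2, 6], [2, 6, 2]].
Leading principal minors: Δ₁ = -4, Δ₂ = 4, Δ₃ = 112.
The minors fit neither the all-positive nor the alternating-sign pattern, so H is indefinite: a saddle point.

saddle point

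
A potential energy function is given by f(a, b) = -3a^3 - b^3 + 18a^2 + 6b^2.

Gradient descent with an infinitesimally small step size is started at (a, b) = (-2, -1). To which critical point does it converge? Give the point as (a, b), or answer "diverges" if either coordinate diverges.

f is separable, so gradient descent decouples: a follows -∂f/∂a, b follows -∂f/∂b.
∂f/∂a = -9a(a - 4); at a=-2 this is -108, so a increases.
∂f/∂b = -3b(b - 4); at b=-1 this is -15, so b increases.
a converges to its nearest critical value 0 (a local min of the a-part); b converges to 0. The iterate converges to (0, 0).

(0, 0)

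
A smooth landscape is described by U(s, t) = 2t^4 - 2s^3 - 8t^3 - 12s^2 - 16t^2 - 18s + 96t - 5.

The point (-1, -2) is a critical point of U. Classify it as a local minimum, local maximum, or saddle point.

The mixed partial ∂²U/∂s∂t is 0, so the Hessian at any point is diag(U_ss, U_tt) = diag(-12(s + 2), 8(3t^2 - 6t - 4)).
At (-1, -2): H = diag(-12, 160).
The eigenvalues have opposite signs, so H is indefinite: a saddle point.

saddle point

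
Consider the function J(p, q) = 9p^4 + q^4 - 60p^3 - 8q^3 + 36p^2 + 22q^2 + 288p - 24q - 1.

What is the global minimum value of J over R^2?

-193

J(p,q) separates as A(p) + B(q) − 1, so its minimum is min A + min B − 1.
A'(p) = 36(p - 4)(p - 2)(p + 1) vanishes at p ∈ {-1, 2, 4}; B'(q) = 4(q - 3)(q - 2)(q - 1) vanishes at q ∈ {1, 2, 3}.
Local minima of A (where A''>0): A(-1)=-183, A(4)=192. Local minima of B: B(1)=-9, B(3)=-9.
So the global minimum of J is A(-1) + B(1) − 1 = -183 − 9 − 1 = -193, attained at (-1, 1).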